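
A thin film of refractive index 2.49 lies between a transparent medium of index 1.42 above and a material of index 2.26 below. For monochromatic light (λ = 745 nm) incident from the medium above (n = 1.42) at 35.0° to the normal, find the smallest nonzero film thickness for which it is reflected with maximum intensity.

Top surface (1.42 → 2.49): reflection off a higher-index medium gives a half-wave phase shift.
At the lower boundary (n = 2.49 to n = 2.26) the reflected ray undergoes no phase shift.
Net: one phase inversion between the two reflected rays.
With one net inversion, constructive interference in reflection requires 2 n t cos θ_r = (m + ½) λ.
Snell's law: 1.42 sin 35.0° = 2.49 sin θ_r → sin θ_r = 0.327, cos θ_r = 0.945.
Minimum at m = 0: t = λ / (4 n cos θ_r) = 745 / (4 × 2.49 × 0.945) = 79.2 nm.

79.2 nm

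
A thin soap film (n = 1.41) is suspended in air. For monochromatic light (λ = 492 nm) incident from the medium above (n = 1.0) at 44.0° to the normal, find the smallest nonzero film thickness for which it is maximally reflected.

100 nm

Ray reflecting at the top interface goes from n = 1.0 toward n = 1.41: a half-wave phase shift.
At the lower boundary (n = 1.41 to n = 1.0) the reflected ray undergoes no phase shift.
Exactly one π shift → a net half-wave offset.
For maximum reflection here: 2 n t cos θ_r = (m + ½) λ.
Snell's law: 1.0 sin 44.0° = 1.41 sin θ_r → sin θ_r = 0.493, cos θ_r = 0.870.
Minimum at m = 0: t = λ / (4 n cos θ_r) = 492 / (4 × 1.41 × 0.870) = 100 nm.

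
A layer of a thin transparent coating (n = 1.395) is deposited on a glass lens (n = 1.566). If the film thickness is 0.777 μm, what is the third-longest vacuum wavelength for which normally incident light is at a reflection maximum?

723 nm

Ray reflecting at the top interface goes from n = 1.0 toward n = 1.395: a half-wave phase shift.
Bottom surface (1.395 → 1.566): reflection off a higher-index medium gives a half-wave phase shift.
The two reflections carry the same phase change, so no net offset.
So the condition for constructive reflection is 2 n t = m λ.
λ = 2 n t / m. The third-longest wavelength is m = 3: λ = 2 × 1.395 × 777 / 3.00 = 723 nm.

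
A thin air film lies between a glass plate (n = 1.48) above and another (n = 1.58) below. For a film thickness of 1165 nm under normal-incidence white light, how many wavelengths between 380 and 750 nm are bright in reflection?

Ray reflecting at the top interface goes from n = 1.48 toward n = 1.0: no phase shift.
At the lower boundary (n = 1.0 to n = 1.58) the reflected ray undergoes a half-wave phase shift.
Exactly one π shift → a net half-wave offset.
With one net inversion, constructive interference in reflection requires 2 n t = (m + ½) λ.
λ = 2 n t / (m + ½) = 2330 / (m + ½) nm.
m=2: 932 nm (IR); m=3: 666 nm (visible); m=4: 518 nm (visible); m=5: 424 nm (visible); m=6: 358 nm (UV).

3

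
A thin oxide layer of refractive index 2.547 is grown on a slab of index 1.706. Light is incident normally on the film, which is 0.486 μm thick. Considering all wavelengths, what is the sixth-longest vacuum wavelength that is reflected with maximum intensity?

450 nm

Top surface (1.0 → 2.547): reflection off a higher-index medium gives a half-wave phase shift.
At the lower boundary (n = 2.547 to n = 1.706) the reflected ray undergoes no phase shift.
Exactly one π shift → a net half-wave offset.
With one net inversion, constructive interference in reflection requires 2 n t = (m + ½) λ.
λ = 2 n t / (m + ½). The sixth-longest wavelength is m = 5: λ = 2 × 2.547 × 486 / 5.50 = 450 nm.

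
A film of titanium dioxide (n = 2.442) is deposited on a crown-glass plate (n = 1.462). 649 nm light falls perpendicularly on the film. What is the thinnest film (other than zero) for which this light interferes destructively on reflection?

133 nm

At the upper boundary (n = 1.0 to n = 2.442) the reflected ray undergoes a half-wave phase shift.
Bottom surface (2.442 → 1.462): reflection off a lower-index medium gives no phase shift.
Net: one phase inversion between the two reflected rays.
For dark reflection here: 2 n t = m λ.
Minimum nonzero at m = 1: t = λ / (2 n) = 649 / (2 × 2.442) = 133 nm.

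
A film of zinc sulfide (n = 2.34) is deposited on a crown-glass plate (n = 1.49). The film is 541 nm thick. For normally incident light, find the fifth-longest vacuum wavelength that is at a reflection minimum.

Top surface (1.0 → 2.34): reflection off a higher-index medium gives a half-wave phase shift.
Ray reflecting at the bottom interface goes from n = 2.34 toward n = 1.49: no phase shift.
Exactly one π shift → a net half-wave offset.
So the condition for destructive reflection is 2 n t = m λ.
λ = 2 n t / m. The fifth-longest wavelength is m = 5: λ = 2 × 2.34 × 541 / 5.00 = 506 nm.

506 nm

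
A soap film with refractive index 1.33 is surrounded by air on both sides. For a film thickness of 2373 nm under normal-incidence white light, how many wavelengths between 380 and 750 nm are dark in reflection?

8

Ray reflecting at the top interface goes from n = 1.0 toward n = 1.33: a half-wave phase shift.
Bottom surface (1.33 → 1.0): reflection off a lower-index medium gives no phase shift.
Net: one phase inversion between the two reflected rays.
So the condition for destructive reflection is 2 n t = m λ.
λ = 2 n t / m = 6312 / m nm.
m=8: 789 nm (IR); m=9: 701 nm (visible); m=10: 631 nm (visible); m=11: 574 nm (visible); m=12: 526 nm (visible); m=13: 486 nm (visible); m=14: 451 nm (visible); m=15: 421 nm (visible); m=16: 395 nm (visible); m=17: 371 nm (UV).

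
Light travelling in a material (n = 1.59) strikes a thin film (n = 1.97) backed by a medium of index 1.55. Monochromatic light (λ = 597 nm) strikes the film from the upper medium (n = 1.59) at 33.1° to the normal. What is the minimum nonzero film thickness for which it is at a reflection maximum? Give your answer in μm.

0.0844 μm

Ray reflecting at the top interface goes from n = 1.59 toward n = 1.97: a half-wave phase shift.
Ray reflecting at the bottom interface goes from n = 1.97 toward n = 1.55: no phase shift.
The two reflections differ by half a wavelength.
With one net inversion, constructive interference in reflection requires 2 n t cos θ_r = (m + ½) λ.
Snell's law: 1.59 sin 33.1° = 1.97 sin θ_r → sin θ_r = 0.441, cos θ_r = 0.898.
Minimum at m = 0: t = λ / (4 n cos θ_r) = 597 / (4 × 1.97 × 0.898) = 84.4 nm.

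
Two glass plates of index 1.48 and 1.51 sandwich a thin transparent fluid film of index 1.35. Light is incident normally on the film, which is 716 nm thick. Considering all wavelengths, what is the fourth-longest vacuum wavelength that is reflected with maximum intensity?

Top surface (1.48 → 1.35): reflection off a lower-index medium gives no phase shift.
Bottom surface (1.35 → 1.51): reflection off a higher-index medium gives a half-wave phase shift.
The two reflections differ by half a wavelength.
So the condition for constructive reflection is 2 n t = (m + ½) λ.
λ = 2 n t / (m + ½). The fourth-longest wavelength is m = 3: λ = 2 × 1.35 × 716 / 3.50 = 552 nm.

552 nm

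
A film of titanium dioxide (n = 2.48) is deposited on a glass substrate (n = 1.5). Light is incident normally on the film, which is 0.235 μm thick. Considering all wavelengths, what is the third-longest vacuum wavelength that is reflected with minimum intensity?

At the upper boundary (n = 1.0 to n = 2.48) the reflected ray undergoes a half-wave phase shift.
Ray reflecting at the bottom interface goes from n = 2.48 toward n = 1.5: no phase shift.
Net: one phase inversion between the two reflected rays.
So the condition for destructive reflection is 2 n t = m λ.
λ = 2 n t / m. The third-longest wavelength is m = 3: λ = 2 × 2.48 × 235 / 3.00 = 389 nm.

389 nm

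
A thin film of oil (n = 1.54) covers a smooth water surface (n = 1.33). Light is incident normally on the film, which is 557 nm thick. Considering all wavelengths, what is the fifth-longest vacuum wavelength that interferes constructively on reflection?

Top surface (1.0 → 1.54): reflection off a higher-index medium gives a half-wave phase shift.
At the lower boundary (n = 1.54 to n = 1.33) the reflected ray undergoes no phase shift.
The two reflections differ by half a wavelength.
With one net inversion, constructive interference in reflection requires 2 n t = (m + ½) λ.
λ = 2 n t / (m + ½). The fifth-longest wavelength is m = 4: λ = 2 × 1.54 × 557 / 4.50 = 381 nm.

381 nm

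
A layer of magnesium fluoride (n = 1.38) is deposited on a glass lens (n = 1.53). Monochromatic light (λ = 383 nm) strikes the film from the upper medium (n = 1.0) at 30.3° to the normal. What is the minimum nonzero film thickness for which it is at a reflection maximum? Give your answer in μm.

Top surface (1.0 → 1.38): reflection off a higher-index medium gives a half-wave phase shift.
At the lower boundary (n = 1.38 to n = 1.53) the reflected ray undergoes a half-wave phase shift.
The two reflections carry the same phase change, so no net offset.
So the condition for constructive reflection is 2 n t cos θ_r = m λ.
Snell's law: 1.0 sin 30.3° = 1.38 sin θ_r → sin θ_r = 0.366, cos θ_r = 0.931.
Minimum nonzero at m = 1: t = λ / (2 n cos θ_r) = 383 / (2 × 1.38 × 0.931) = 149 nm.

0.149 μm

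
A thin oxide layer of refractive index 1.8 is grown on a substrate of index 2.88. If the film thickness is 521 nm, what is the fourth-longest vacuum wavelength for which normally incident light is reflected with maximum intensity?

At the upper boundary (n = 1.0 to n = 1.8) the reflected ray undergoes a half-wave phase shift.
Bottom surface (1.8 → 2.88): reflection off a higher-index medium gives a half-wave phase shift.
The two reflections carry the same phase change, so no net offset.
So the condition for constructive reflection is 2 n t = m λ.
λ = 2 n t / m. The fourth-longest wavelength is m = 4: λ = 2 × 1.8 × 521 / 4.00 = 469 nm.

469 nm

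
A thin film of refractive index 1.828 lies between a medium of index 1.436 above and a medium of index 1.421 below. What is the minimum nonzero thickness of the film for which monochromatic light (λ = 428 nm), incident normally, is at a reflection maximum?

At the upper boundary (n = 1.436 to n = 1.828) the reflected ray undergoes a half-wave phase shift.
At the lower boundary (n = 1.828 to n = 1.421) the reflected ray undergoes no phase shift.
Exactly one π shift → a net half-wave offset.
For maximum reflection here: 2 n t = (m + ½) λ.
Minimum at m = 0: t = λ / (4 n) = 428 / (4 × 1.828) = 58.5 nm.

58.5 nm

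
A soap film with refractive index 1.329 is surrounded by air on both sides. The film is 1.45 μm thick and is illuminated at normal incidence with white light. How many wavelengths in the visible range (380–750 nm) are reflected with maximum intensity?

Ray reflecting at the top interface goes from n = 1.0 toward n = 1.329: a half-wave phase shift.
Ray reflecting at the bottom interface goes from n = 1.329 toward n = 1.0: no phase shift.
Net: one phase inversion between the two reflected rays.
With one net inversion, constructive interference in reflection requires 2 n t = (m + ½) λ.
λ = 2 n t / (m + ½) = 3854 / (m + ½) nm.
m=4: 856 nm (IR); m=5: 701 nm (visible); m=6: 593 nm (visible); m=7: 514 nm (visible); m=8: 453 nm (visible); m=9: 406 nm (visible); m=10: 367 nm (UV).

5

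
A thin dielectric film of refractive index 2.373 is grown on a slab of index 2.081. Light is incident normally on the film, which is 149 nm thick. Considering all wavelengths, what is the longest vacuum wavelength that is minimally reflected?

707 nm

At the upper boundary (n = 1.0 to n = 2.373) the reflected ray undergoes a half-wave phase shift.
At the lower boundary (n = 2.373 to n = 2.081) the reflected ray undergoes no phase shift.
Exactly one π shift → a net half-wave offset.
So the condition for destructive reflection is 2 n t = m λ.
λ = 2 n t / m. The longest wavelength is m = 1: λ = 2 × 2.373 × 149 / 1.00 = 707 nm.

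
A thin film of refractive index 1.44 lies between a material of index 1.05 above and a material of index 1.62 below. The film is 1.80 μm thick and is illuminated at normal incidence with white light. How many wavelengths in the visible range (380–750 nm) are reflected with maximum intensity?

7

Ray reflecting at the top interface goes from n = 1.05 toward n = 1.44: a half-wave phase shift.
Bottom surface (1.44 → 1.62): reflection off a higher-index medium gives a half-wave phase shift.
Net: no relative phase inversion (both shifts match).
For strong reflection here: 2 n t = m λ.
λ = 2 n t / m = 5184 / m nm.
m=6: 864 nm (IR); m=7: 741 nm (visible); m=8: 648 nm (visible); m=9: 576 nm (visible); m=10: 518 nm (visible); m=11: 471 nm (visible); m=12: 432 nm (visible); m=13: 399 nm (visible); m=14: 370 nm (UV).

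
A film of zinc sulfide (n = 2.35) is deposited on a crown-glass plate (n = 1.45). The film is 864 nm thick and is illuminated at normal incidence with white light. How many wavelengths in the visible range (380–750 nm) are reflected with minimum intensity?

At the upper boundary (n = 1.0 to n = 2.35) the reflected ray undergoes a half-wave phase shift.
Bottom surface (2.35 → 1.45): reflection off a lower-index medium gives no phase shift.
Exactly one π shift → a net half-wave offset.
With one net inversion, destructive interference in reflection requires 2 n t = m λ.
λ = 2 n t / m = 4061 / m nm.
m=5: 812 nm (IR); m=6: 677 nm (visible); m=7: 580 nm (visible); m=8: 508 nm (visible); m=9: 451 nm (visible); m=10: 406 nm (visible); m=11: 369 nm (UV).

5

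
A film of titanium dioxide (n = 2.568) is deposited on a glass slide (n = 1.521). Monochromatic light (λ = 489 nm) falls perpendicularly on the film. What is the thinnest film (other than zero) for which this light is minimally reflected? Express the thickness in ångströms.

Top surface (1.0 → 2.568): reflection off a higher-index medium gives a half-wave phase shift.
Ray reflecting at the bottom interface goes from n = 2.568 toward n = 1.521: no phase shift.
The two reflections differ by half a wavelength.
For minimum reflection here: 2 n t = m λ.
Minimum nonzero at m = 1: t = λ / (2 n) = 489 / (2 × 2.568) = 95.2 nm.

952 Å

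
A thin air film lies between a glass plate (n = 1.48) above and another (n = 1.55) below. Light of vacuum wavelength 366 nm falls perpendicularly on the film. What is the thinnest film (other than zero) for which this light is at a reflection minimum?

183 nm

At the upper boundary (n = 1.48 to n = 1.0) the reflected ray undergoes no phase shift.
Bottom surface (1.0 → 1.55): reflection off a higher-index medium gives a half-wave phase shift.
Net: one phase inversion between the two reflected rays.
With one net inversion, destructive interference in reflection requires 2 n t = m λ.
Minimum nonzero at m = 1: t = λ / (2 n) = 366 / (2 × 1.0) = 183 nm.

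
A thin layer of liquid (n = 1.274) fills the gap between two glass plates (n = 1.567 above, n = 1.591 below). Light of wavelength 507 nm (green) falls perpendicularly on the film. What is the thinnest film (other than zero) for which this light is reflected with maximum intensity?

At the upper boundary (n = 1.567 to n = 1.274) the reflected ray undergoes no phase shift.
Ray reflecting at the bottom interface goes from n = 1.274 toward n = 1.591: a half-wave phase shift.
The two reflections differ by half a wavelength.
With one net inversion, constructive interference in reflection requires 2 n t = (m + ½) λ.
Minimum at m = 0: t = λ / (4 n) = 507 / (4 × 1.274) = 99.5 nm.

99.5 nm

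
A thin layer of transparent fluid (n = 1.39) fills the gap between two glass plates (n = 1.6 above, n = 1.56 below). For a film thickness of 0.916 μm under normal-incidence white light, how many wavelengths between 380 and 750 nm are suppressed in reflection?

Ray reflecting at the top interface goes from n = 1.6 toward n = 1.39: no phase shift.
Bottom surface (1.39 → 1.56): reflection off a higher-index medium gives a half-wave phase shift.
The two reflections differ by half a wavelength.
For dark reflection here: 2 n t = m λ.
λ = 2 n t / m = 2546 / m nm.
m=3: 849 nm (IR); m=4: 637 nm (visible); m=5: 509 nm (visible); m=6: 424 nm (visible); m=7: 364 nm (UV).

3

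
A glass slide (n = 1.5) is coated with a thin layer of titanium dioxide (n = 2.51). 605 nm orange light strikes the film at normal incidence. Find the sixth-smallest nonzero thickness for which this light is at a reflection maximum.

At the upper boundary (n = 1.0 to n = 2.51) the reflected ray undergoes a half-wave phase shift.
Bottom surface (2.51 → 1.5): reflection off a lower-index medium gives no phase shift.
Exactly one π shift → a net half-wave offset.
For maximum reflection here: 2 n t = (m + ½) λ.
The sixth-smallest nonzero thickness corresponds to m = 5: t = (m + ½) λ / (2 n) = 5.50 × 605 / (2 × 2.51) = 663 nm.

663 nm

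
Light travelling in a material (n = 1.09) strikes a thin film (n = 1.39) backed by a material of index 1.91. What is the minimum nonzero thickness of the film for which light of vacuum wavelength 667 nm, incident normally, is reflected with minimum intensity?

Ray reflecting at the top interface goes from n = 1.09 toward n = 1.39: a half-wave phase shift.
Ray reflecting at the bottom interface goes from n = 1.39 toward n = 1.91: a half-wave phase shift.
Zero or two π shifts → no net half-wave offset.
For weak reflection here: 2 n t = (m + ½) λ.
Minimum at m = 0: t = λ / (4 n) = 667 / (4 × 1.39) = 120 nm.

120 nm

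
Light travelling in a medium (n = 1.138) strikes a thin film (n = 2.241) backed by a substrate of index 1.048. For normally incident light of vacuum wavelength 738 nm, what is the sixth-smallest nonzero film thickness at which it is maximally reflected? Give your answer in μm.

0.906 μm

Top surface (1.138 → 2.241): reflection off a higher-index medium gives a half-wave phase shift.
Bottom surface (2.241 → 1.048): reflection off a lower-index medium gives no phase shift.
Net: one phase inversion between the two reflected rays.
So the condition for constructive reflection is 2 n t = (m + ½) λ.
The sixth-smallest nonzero thickness corresponds to m = 5: t = (m + ½) λ / (2 n) = 5.50 × 738 / (2 × 2.241) = 906 nm.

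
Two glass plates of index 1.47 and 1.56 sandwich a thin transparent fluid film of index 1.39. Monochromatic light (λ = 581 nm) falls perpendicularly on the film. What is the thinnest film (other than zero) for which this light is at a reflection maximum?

104 nm

At the upper boundary (n = 1.47 to n = 1.39) the reflected ray undergoes no phase shift.
At the lower boundary (n = 1.39 to n = 1.56) the reflected ray undergoes a half-wave phase shift.
The two reflections differ by half a wavelength.
For bright reflection here: 2 n t = (m + ½) λ.
Minimum at m = 0: t = λ / (4 n) = 581 / (4 × 1.39) = 104 nm.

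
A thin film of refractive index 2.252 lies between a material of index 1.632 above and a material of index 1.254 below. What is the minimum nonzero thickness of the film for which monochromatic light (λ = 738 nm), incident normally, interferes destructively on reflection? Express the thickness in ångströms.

1639 Å

Ray reflecting at the top interface goes from n = 1.632 toward n = 2.252: a half-wave phase shift.
Bottom surface (2.252 → 1.254): reflection off a lower-index medium gives no phase shift.
Exactly one π shift → a net half-wave offset.
For dark reflection here: 2 n t = m λ.
Minimum nonzero at m = 1: t = λ / (2 n) = 738 / (2 × 2.252) = 164 nm.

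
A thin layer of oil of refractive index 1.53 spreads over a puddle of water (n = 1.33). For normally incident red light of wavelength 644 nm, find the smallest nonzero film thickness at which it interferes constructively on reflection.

105 nm

Top surface (1.0 → 1.53): reflection off a higher-index medium gives a half-wave phase shift.
At the lower boundary (n = 1.53 to n = 1.33) the reflected ray undergoes no phase shift.
Net: one phase inversion between the two reflected rays.
With one net inversion, constructive interference in reflection requires 2 n t = (m + ½) λ.
Minimum at m = 0: t = λ / (4 n) = 644 / (4 × 1.53) = 105 nm.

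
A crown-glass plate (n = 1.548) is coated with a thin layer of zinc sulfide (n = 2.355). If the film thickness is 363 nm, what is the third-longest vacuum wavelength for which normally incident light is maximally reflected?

684 nm

Ray reflecting at the top interface goes from n = 1.0 toward n = 2.355: a half-wave phase shift.
At the lower boundary (n = 2.355 to n = 1.548) the reflected ray undergoes no phase shift.
Net: one phase inversion between the two reflected rays.
For bright reflection here: 2 n t = (m + ½) λ.
λ = 2 n t / (m + ½). The third-longest wavelength is m = 2: λ = 2 × 2.355 × 363 / 2.50 = 684 nm.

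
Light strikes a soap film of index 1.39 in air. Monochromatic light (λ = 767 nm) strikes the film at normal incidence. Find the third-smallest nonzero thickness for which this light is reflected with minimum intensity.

At the upper boundary (n = 1.0 to n = 1.39) the reflected ray undergoes a half-wave phase shift.
Ray reflecting at the bottom interface goes from n = 1.39 toward n = 1.0: no phase shift.
Net: one phase inversion between the two reflected rays.
With one net inversion, destructive interference in reflection requires 2 n t = m λ.
The third-smallest nonzero thickness corresponds to m = 3: t = m λ / (2 n) = 3.00 × 767 / (2 × 1.39) = 828 nm.

828 nm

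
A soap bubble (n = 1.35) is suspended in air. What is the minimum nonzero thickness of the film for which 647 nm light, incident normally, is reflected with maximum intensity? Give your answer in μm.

At the upper boundary (n = 1.0 to n = 1.35) the reflected ray undergoes a half-wave phase shift.
At the lower boundary (n = 1.35 to n = 1.0) the reflected ray undergoes no phase shift.
The two reflections differ by half a wavelength.
For strong reflection here: 2 n t = (m + ½) λ.
Minimum at m = 0: t = λ / (4 n) = 647 / (4 × 1.35) = 120 nm.

0.120 μm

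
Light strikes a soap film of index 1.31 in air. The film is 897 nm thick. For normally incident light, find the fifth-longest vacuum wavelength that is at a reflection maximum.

Ray reflecting at the top interface goes from n = 1.0 toward n = 1.31: a half-wave phase shift.
Bottom surface (1.31 → 1.0): reflection off a lower-index medium gives no phase shift.
The two reflections differ by half a wavelength.
With one net inversion, constructive interference in reflection requires 2 n t = (m + ½) λ.
λ = 2 n t / (m + ½). The fifth-longest wavelength is m = 4: λ = 2 × 1.31 × 897 / 4.50 = 522 nm.

522 nm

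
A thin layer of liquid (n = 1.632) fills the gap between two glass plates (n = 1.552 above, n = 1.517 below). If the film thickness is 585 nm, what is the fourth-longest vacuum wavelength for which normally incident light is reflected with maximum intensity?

546 nm

At the upper boundary (n = 1.552 to n = 1.632) the reflected ray undergoes a half-wave phase shift.
Bottom surface (1.632 → 1.517): reflection off a lower-index medium gives no phase shift.
The two reflections differ by half a wavelength.
So the condition for constructive reflection is 2 n t = (m + ½) λ.
λ = 2 n t / (m + ½). The fourth-longest wavelength is m = 3: λ = 2 × 1.632 × 585 / 3.50 = 546 nm.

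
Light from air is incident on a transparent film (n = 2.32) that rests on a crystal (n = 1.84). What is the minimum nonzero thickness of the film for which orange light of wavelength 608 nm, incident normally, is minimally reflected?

131 nm

Ray reflecting at the top interface goes from n = 1.0 toward n = 2.32: a half-wave phase shift.
At the lower boundary (n = 2.32 to n = 1.84) the reflected ray undergoes no phase shift.
The two reflections differ by half a wavelength.
For weak reflection here: 2 n t = m λ.
Minimum nonzero at m = 1: t = λ / (2 n) = 608 / (2 × 2.32) = 131 nm.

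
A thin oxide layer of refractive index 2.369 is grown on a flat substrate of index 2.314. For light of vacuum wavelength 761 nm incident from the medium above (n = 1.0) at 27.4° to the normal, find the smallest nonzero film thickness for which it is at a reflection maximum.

At the upper boundary (n = 1.0 to n = 2.369) the reflected ray undergoes a half-wave phase shift.
At the lower boundary (n = 2.369 to n = 2.314) the reflected ray undergoes no phase shift.
Net: one phase inversion between the two reflected rays.
For bright reflection here: 2 n t cos θ_r = (m + ½) λ.
Snell's law: 1.0 sin 27.4° = 2.369 sin θ_r → sin θ_r = 0.194, cos θ_r = 0.981.
Minimum at m = 0: t = λ / (4 n cos θ_r) = 761 / (4 × 2.369 × 0.981) = 81.9 nm.

81.9 nm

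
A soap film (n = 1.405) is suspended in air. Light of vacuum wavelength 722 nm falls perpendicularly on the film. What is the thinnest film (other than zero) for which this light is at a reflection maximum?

128 nm

Top surface (1.0 → 1.405): reflection off a higher-index medium gives a half-wave phase shift.
Bottom surface (1.405 → 1.0): reflection off a lower-index medium gives no phase shift.
The two reflections differ by half a wavelength.
With one net inversion, constructive interference in reflection requires 2 n t = (m + ½) λ.
Minimum at m = 0: t = λ / (4 n) = 722 / (4 × 1.405) = 128 nm.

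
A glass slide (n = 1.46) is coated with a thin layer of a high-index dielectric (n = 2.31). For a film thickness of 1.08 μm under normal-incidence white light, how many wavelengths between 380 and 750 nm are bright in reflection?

At the upper boundary (n = 1.0 to n = 2.31) the reflected ray undergoes a half-wave phase shift.
At the lower boundary (n = 2.31 to n = 1.46) the reflected ray undergoes no phase shift.
Exactly one π shift → a net half-wave offset.
For bright reflection here: 2 n t = (m + ½) λ.
λ = 2 n t / (m + ½) = 4990 / (m + ½) nm.
m=6: 768 nm (IR); m=7: 665 nm (visible); m=8: 587 nm (visible); m=9: 525 nm (visible); m=10: 475 nm (visible); m=11: 434 nm (visible); m=12: 399 nm (visible); m=13: 370 nm (UV).

6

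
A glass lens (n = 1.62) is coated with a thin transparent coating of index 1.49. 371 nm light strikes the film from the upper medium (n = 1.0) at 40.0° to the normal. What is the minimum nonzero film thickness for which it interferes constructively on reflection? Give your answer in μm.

Ray reflecting at the top interface goes from n = 1.0 toward n = 1.49: a half-wave phase shift.
Bottom surface (1.49 → 1.62): reflection off a higher-index medium gives a half-wave phase shift.
Zero or two π shifts → no net half-wave offset.
With no net inversion, constructive interference in reflection requires 2 n t cos θ_r = m λ.
Snell's law: 1.0 sin 40.0° = 1.49 sin θ_r → sin θ_r = 0.431, cos θ_r = 0.902.
Minimum nonzero at m = 1: t = λ / (2 n cos θ_r) = 371 / (2 × 1.49 × 0.902) = 138 nm.

0.138 μm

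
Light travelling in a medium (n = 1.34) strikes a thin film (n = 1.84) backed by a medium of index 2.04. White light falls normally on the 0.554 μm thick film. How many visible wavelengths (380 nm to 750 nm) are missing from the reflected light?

2

Ray reflecting at the top interface goes from n = 1.34 toward n = 1.84: a half-wave phase shift.
Bottom surface (1.84 → 2.04): reflection off a higher-index medium gives a half-wave phase shift.
The two reflections carry the same phase change, so no net offset.
For dark reflection here: 2 n t = (m + ½) λ.
λ = 2 n t / (m + ½) = 2039 / (m + ½) nm.
m=2: 815 nm (IR); m=3: 582 nm (visible); m=4: 453 nm (visible); m=5: 371 nm (UV).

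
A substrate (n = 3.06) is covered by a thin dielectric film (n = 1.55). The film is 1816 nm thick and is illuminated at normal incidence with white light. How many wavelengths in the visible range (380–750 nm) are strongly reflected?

Ray reflecting at the top interface goes from n = 1.0 toward n = 1.55: a half-wave phase shift.
Ray reflecting at the bottom interface goes from n = 1.55 toward n = 3.06: a half-wave phase shift.
Zero or two π shifts → no net half-wave offset.
So the condition for constructive reflection is 2 n t = m λ.
λ = 2 n t / m = 5630 / m nm.
m=7: 804 nm (IR); m=8: 704 nm (visible); m=9: 626 nm (visible); m=10: 563 nm (visible); m=11: 512 nm (visible); m=12: 469 nm (visible); m=13: 433 nm (visible); m=14: 402 nm (visible); m=15: 375 nm (UV).

7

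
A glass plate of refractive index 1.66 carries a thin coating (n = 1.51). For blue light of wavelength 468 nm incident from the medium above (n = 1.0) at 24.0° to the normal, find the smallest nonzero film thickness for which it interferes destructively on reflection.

80.5 nm

Top surface (1.0 → 1.51): reflection off a higher-index medium gives a half-wave phase shift.
At the lower boundary (n = 1.51 to n = 1.66) the reflected ray undergoes a half-wave phase shift.
Net: no relative phase inversion (both shifts match).
With no net inversion, destructive interference in reflection requires 2 n t cos θ_r = (m + ½) λ.
Snell's law: 1.0 sin 24.0° = 1.51 sin θ_r → sin θ_r = 0.269, cos θ_r = 0.963.
Minimum at m = 0: t = λ / (4 n cos θ_r) = 468 / (4 × 1.51 × 0.963) = 80.5 nm.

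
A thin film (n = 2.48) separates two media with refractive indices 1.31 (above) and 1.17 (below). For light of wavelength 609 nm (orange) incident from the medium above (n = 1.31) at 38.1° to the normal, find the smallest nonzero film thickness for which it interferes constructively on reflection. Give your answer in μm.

0.0649 μm

Ray reflecting at the top interface goes from n = 1.31 toward n = 2.48: a half-wave phase shift.
Ray reflecting at the bottom interface goes from n = 2.48 toward n = 1.17: no phase shift.
The two reflections differ by half a wavelength.
With one net inversion, constructive interference in reflection requires 2 n t cos θ_r = (m + ½) λ.
Snell's law: 1.31 sin 38.1° = 2.48 sin θ_r → sin θ_r = 0.326, cos θ_r = 0.945.
Minimum at m = 0: t = λ / (4 n cos θ_r) = 609 / (4 × 2.48 × 0.945) = 64.9 nm.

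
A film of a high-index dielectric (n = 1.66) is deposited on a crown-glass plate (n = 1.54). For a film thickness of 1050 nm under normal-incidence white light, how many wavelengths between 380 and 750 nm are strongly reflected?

4

At the upper boundary (n = 1.0 to n = 1.66) the reflected ray undergoes a half-wave phase shift.
Bottom surface (1.66 → 1.54): reflection off a lower-index medium gives no phase shift.
The two reflections differ by half a wavelength.
So the condition for constructive reflection is 2 n t = (m + ½) λ.
λ = 2 n t / (m + ½) = 3486 / (m + ½) nm.
m=4: 775 nm (IR); m=5: 634 nm (visible); m=6: 536 nm (visible); m=7: 465 nm (visible); m=8: 410 nm (visible); m=9: 367 nm (UV).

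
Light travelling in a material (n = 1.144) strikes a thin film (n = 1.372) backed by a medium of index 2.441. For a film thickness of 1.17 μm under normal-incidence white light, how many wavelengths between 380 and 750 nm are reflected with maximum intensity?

At the upper boundary (n = 1.144 to n = 1.372) the reflected ray undergoes a half-wave phase shift.
Bottom surface (1.372 → 2.441): reflection off a higher-index medium gives a half-wave phase shift.
Zero or two π shifts → no net half-wave offset.
So the condition for constructive reflection is 2 n t = m λ.
λ = 2 n t / m = 3210 / m nm.
m=4: 803 nm (IR); m=5: 642 nm (visible); m=6: 535 nm (visible); m=7: 459 nm (visible); m=8: 401 nm (visible); m=9: 357 nm (UV).

4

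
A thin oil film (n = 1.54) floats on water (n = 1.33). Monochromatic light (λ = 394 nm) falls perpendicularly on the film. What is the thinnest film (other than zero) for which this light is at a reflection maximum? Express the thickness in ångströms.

640 Å

Ray reflecting at the top interface goes from n = 1.0 toward n = 1.54: a half-wave phase shift.
Ray reflecting at the bottom interface goes from n = 1.54 toward n = 1.33: no phase shift.
Exactly one π shift → a net half-wave offset.
For maximum reflection here: 2 n t = (m + ½) λ.
Minimum at m = 0: t = λ / (4 n) = 394 / (4 × 1.54) = 64.0 nm.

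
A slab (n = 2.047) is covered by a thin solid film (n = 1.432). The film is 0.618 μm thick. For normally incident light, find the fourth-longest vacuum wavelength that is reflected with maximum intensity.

442 nm

Top surface (1.0 → 1.432): reflection off a higher-index medium gives a half-wave phase shift.
Bottom surface (1.432 → 2.047): reflection off a higher-index medium gives a half-wave phase shift.
Zero or two π shifts → no net half-wave offset.
So the condition for constructive reflection is 2 n t = m λ.
λ = 2 n t / m. The fourth-longest wavelength is m = 4: λ = 2 × 1.432 × 618 / 4.00 = 442 nm.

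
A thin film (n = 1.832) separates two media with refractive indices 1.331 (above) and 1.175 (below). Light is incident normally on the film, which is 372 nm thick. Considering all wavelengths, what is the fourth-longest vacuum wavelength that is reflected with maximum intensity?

389 nm

At the upper boundary (n = 1.331 to n = 1.832) the reflected ray undergoes a half-wave phase shift.
Ray reflecting at the bottom interface goes from n = 1.832 toward n = 1.175: no phase shift.
Net: one phase inversion between the two reflected rays.
So the condition for constructive reflection is 2 n t = (m + ½) λ.
λ = 2 n t / (m + ½). The fourth-longest wavelength is m = 3: λ = 2 × 1.832 × 372 / 3.50 = 389 nm.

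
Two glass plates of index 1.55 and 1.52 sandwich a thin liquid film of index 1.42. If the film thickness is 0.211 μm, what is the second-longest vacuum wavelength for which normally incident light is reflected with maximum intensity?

399 nm

Top surface (1.55 → 1.42): reflection off a lower-index medium gives no phase shift.
Bottom surface (1.42 → 1.52): reflection off a higher-index medium gives a half-wave phase shift.
Net: one phase inversion between the two reflected rays.
With one net inversion, constructive interference in reflection requires 2 n t = (m + ½) λ.
λ = 2 n t / (m + ½). The second-longest wavelength is m = 1: λ = 2 × 1.42 × 211 / 1.50 = 399 nm.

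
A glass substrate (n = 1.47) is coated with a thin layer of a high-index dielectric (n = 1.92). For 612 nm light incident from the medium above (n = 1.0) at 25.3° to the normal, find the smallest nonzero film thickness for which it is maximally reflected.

81.7 nm

Ray reflecting at the top interface goes from n = 1.0 toward n = 1.92: a half-wave phase shift.
Bottom surface (1.92 → 1.47): reflection off a lower-index medium gives no phase shift.
The two reflections differ by half a wavelength.
So the condition for constructive reflection is 2 n t cos θ_r = (m + ½) λ.
Snell's law: 1.0 sin 25.3° = 1.92 sin θ_r → sin θ_r = 0.223, cos θ_r = 0.975.
Minimum at m = 0: t = λ / (4 n cos θ_r) = 612 / (4 × 1.92 × 0.975) = 81.7 nm.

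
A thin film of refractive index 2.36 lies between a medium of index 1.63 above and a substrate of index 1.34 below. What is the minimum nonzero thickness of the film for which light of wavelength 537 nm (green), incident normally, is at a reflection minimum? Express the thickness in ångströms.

1138 Å

At the upper boundary (n = 1.63 to n = 2.36) the reflected ray undergoes a half-wave phase shift.
Ray reflecting at the bottom interface goes from n = 2.36 toward n = 1.34: no phase shift.
Exactly one π shift → a net half-wave offset.
With one net inversion, destructive interference in reflection requires 2 n t = m λ.
Minimum nonzero at m = 1: t = λ / (2 n) = 537 / (2 × 2.36) = 114 nm.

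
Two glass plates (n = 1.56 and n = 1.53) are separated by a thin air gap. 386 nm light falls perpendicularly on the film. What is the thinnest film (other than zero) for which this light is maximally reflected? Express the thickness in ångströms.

Ray reflecting at the top interface goes from n = 1.56 toward n = 1.0: no phase shift.
At the lower boundary (n = 1.0 to n = 1.53) the reflected ray undergoes a half-wave phase shift.
Exactly one π shift → a net half-wave offset.
For strong reflection here: 2 n t = (m + ½) λ.
Minimum at m = 0: t = λ / (4 n) = 386 / (4 × 1.0) = 96.5 nm.

965 Å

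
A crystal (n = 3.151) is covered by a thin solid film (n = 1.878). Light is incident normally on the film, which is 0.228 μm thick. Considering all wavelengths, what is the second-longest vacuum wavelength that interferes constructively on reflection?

428 nm

At the upper boundary (n = 1.0 to n = 1.878) the reflected ray undergoes a half-wave phase shift.
Bottom surface (1.878 → 3.151): reflection off a higher-index medium gives a half-wave phase shift.
Zero or two π shifts → no net half-wave offset.
So the condition for constructive reflection is 2 n t = m λ.
λ = 2 n t / m. The second-longest wavelength is m = 2: λ = 2 × 1.878 × 228 / 2.00 = 428 nm.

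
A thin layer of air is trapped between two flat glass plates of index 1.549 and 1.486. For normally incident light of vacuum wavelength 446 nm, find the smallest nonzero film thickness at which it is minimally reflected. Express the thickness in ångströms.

2230 Å

Top surface (1.549 → 1.0): reflection off a lower-index medium gives no phase shift.
Bottom surface (1.0 → 1.486): reflection off a higher-index medium gives a half-wave phase shift.
Net: one phase inversion between the two reflected rays.
For dark reflection here: 2 n t = m λ.
Minimum nonzero at m = 1: t = λ / (2 n) = 446 / (2 × 1.0) = 223 nm.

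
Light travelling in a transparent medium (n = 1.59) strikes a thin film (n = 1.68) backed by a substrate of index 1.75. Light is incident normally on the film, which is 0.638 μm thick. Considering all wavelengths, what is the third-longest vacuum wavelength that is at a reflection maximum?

Ray reflecting at the top interface goes from n = 1.59 toward n = 1.68: a half-wave phase shift.
At the lower boundary (n = 1.68 to n = 1.75) the reflected ray undergoes a half-wave phase shift.
Zero or two π shifts → no net half-wave offset.
For strong reflection here: 2 n t = m λ.
λ = 2 n t / m. The third-longest wavelength is m = 3: λ = 2 × 1.68 × 638 / 3.00 = 715 nm.

715 nm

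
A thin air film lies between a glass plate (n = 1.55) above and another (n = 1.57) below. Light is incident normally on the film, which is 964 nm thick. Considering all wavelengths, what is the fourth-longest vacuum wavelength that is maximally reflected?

Top surface (1.55 → 1.0): reflection off a lower-index medium gives no phase shift.
Ray reflecting at the bottom interface goes from n = 1.0 toward n = 1.57: a half-wave phase shift.
Exactly one π shift → a net half-wave offset.
So the condition for constructive reflection is 2 n t = (m + ½) λ.
λ = 2 n t / (m + ½). The fourth-longest wavelength is m = 3: λ = 2 × 1.0 × 964 / 3.50 = 551 nm.

551 nm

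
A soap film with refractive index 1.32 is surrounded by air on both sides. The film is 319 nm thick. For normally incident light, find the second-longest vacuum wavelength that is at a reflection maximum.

561 nm

At the upper boundary (n = 1.0 to n = 1.32) the reflected ray undergoes a half-wave phase shift.
Ray reflecting at the bottom interface goes from n = 1.32 toward n = 1.0: no phase shift.
Net: one phase inversion between the two reflected rays.
For strong reflection here: 2 n t = (m + ½) λ.
λ = 2 n t / (m + ½). The second-longest wavelength is m = 1: λ = 2 × 1.32 × 319 / 1.50 = 561 nm.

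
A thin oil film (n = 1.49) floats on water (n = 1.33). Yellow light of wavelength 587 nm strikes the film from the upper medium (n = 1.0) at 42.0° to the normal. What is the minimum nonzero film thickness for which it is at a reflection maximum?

Ray reflecting at the top interface goes from n = 1.0 toward n = 1.49: a half-wave phase shift.
Bottom surface (1.49 → 1.33): reflection off a lower-index medium gives no phase shift.
The two reflections differ by half a wavelength.
With one net inversion, constructive interference in reflection requires 2 n t cos θ_r = (m + ½) λ.
Snell's law: 1.0 sin 42.0° = 1.49 sin θ_r → sin θ_r = 0.449, cos θ_r = 0.893.
Minimum at m = 0: t = λ / (4 n cos θ_r) = 587 / (4 × 1.49 × 0.893) = 110 nm.

110 nm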